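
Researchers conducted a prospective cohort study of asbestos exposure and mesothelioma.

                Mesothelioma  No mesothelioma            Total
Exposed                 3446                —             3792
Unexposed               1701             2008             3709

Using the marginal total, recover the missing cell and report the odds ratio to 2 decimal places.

11.76

The missing cell is in the exposed row: 3792 − 3446 = 346.
So a = 3446, b = 346, c = 1701, d = 2008.
OR = (a·d)/(b·c) = (3446 × 2008) / (346 × 1701) = 6919568 / 588546 = 11.75706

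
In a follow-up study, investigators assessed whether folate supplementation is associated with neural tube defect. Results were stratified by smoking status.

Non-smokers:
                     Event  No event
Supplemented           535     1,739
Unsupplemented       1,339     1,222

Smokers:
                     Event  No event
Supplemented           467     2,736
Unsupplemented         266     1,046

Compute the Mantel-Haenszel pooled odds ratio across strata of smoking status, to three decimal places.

0.379

OR_MH = Σ(aᵢdᵢ/nᵢ) / Σ(bᵢcᵢ/nᵢ), where nᵢ is the stratum total.
Stratum 1 (Non-smokers): n = 4835; a·d/n = 535·1222/4835 = 135.2161; b·c/n = 1739·1339/4835 = 481.5969
Stratum 2 (Smokers): n = 4515; a·d/n = 467·1046/4515 = 108.1909; b·c/n = 2736·266/4515 = 161.1907
OR_MH = (135.2161 + 108.1909) / (481.5969 + 161.1907) = 243.4071 / 642.7876 = 0.37867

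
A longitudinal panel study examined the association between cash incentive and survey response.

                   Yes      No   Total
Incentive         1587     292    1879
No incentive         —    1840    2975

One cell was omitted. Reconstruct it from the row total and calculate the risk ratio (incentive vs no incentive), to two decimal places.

The missing cell is in the unexposed row: 2975 − 1840 = 1135.
So a = 1587, b = 292, c = 1135, d = 1840.
RR = [a/(a+b)] / [c/(c+d)] = (1587/1879) / (1135/2975) = 0.84460/0.38151 = 2.21381

2.21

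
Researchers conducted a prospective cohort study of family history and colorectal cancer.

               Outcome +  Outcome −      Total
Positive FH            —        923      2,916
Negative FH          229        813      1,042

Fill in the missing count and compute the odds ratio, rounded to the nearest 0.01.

7.67

The missing cell is in the exposed row: 2916 − 923 = 1993.
So a = 1993, b = 923, c = 229, d = 813.
OR = (a·d)/(b·c) = (1993 × 813) / (923 × 229) = 1620309 / 211367 = 7.66586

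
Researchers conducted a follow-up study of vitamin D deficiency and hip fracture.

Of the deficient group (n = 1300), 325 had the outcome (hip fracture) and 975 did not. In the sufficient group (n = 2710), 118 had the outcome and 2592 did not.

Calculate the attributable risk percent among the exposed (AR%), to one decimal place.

82.6

From the description: a = 325, b = 975, c = 118, d = 2592.
Risk in exposed = 325/1300 = 0.25000; risk in unexposed = 118/2710 = 0.04354.
RR = 0.25000/0.04354 = 5.74153
AR% = (RR − 1)/RR × 100 = (5.74153 − 1)/5.74153 × 100 = 82.5830%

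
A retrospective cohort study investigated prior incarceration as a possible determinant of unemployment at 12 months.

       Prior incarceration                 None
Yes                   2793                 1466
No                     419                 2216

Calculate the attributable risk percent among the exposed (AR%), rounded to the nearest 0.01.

Reading the table with exposure as columns: a = 2793 (Prior incarceration, case), b = 419 (Prior incarceration, non-case), c = 1466 (None, case), d = 2216.
Risk in exposed = 2793/3212 = 0.86955; risk in unexposed = 1466/3682 = 0.39815.
RR = 0.86955/0.39815 = 2.18396
AR% = (RR − 1)/RR × 100 = (2.18396 − 1)/2.18396 × 100 = 54.2117%

54.21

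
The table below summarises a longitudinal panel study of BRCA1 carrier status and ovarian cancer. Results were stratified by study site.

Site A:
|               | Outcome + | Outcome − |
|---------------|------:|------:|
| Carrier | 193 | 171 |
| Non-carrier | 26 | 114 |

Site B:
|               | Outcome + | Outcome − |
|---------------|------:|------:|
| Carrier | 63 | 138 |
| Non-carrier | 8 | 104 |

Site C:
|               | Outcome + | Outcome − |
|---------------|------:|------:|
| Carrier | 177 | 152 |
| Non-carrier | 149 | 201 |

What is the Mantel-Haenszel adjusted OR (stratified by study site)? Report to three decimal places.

OR_MH = Σ(aᵢdᵢ/nᵢ) / Σ(bᵢcᵢ/nᵢ), where nᵢ is the stratum total.
Stratum 1 (Site A): n = 504; a·d/n = 193·114/504 = 43.6548; b·c/n = 171·26/504 = 8.8214
Stratum 2 (Site B): n = 313; a·d/n = 63·104/313 = 20.9329; b·c/n = 138·8/313 = 3.5272
Stratum 3 (Site C): n = 679; a·d/n = 177·201/679 = 52.3962; b·c/n = 152·149/679 = 33.3549
OR_MH = (43.6548 + 20.9329 + 52.3962) / (8.8214 + 3.5272 + 33.3549) = 116.9838 / 45.7035 = 2.55962

2.560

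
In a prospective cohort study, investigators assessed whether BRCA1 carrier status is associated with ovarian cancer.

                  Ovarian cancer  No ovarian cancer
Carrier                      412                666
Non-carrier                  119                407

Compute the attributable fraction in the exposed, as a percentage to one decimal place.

Cells: a = 412, b = 666, c = 119, d = 407.
Risk in exposed = 412/1078 = 0.38219; risk in unexposed = 119/526 = 0.22624.
RR = 0.38219/0.22624 = 1.68934
AR% = (RR − 1)/RR × 100 = (1.68934 − 1)/1.68934 × 100 = 40.8053%

40.8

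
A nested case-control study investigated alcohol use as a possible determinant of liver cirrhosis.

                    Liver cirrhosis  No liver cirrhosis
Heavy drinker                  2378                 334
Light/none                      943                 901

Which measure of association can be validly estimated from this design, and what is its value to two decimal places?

6.80

Cells: a = 2378, b = 334, c = 943, d = 901.
This is a nested case-control study: participants were sampled on outcome status, so risks in the source population cannot be estimated directly — relative risk is not valid here. The odds ratio is the appropriate measure.
OR = (a·d)/(b·c) = (2378 × 901) / (334 × 943) = 2142578 / 314962 = 6.80266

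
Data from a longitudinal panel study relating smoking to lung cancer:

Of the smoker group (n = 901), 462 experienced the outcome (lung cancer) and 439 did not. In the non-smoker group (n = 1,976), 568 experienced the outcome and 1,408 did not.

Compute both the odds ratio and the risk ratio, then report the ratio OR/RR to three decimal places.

1.462

From the description: a = 462, b = 439, c = 568, d = 1408.
OR = (462·1408)/(439·568) = 650496/249352 = 2.60875
Risk in exposed = 462/901 = 0.51276; risk in unexposed = 568/1976 = 0.28745; RR = 1.78384
OR/RR = 2.60875 / 1.78384 = 1.46243
The outcome is not rare, so the OR lies further from 1 than the RR.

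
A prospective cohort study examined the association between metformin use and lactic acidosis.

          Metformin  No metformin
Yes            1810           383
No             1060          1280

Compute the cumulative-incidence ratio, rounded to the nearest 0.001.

2.738

Reading the table with exposure as columns: a = 1810 (Metformin, case), b = 1060 (Metformin, non-case), c = 383 (No metformin, case), d = 1280.
Risk in exposed = 1810/2870 = 0.63066; risk in unexposed = 383/1663 = 0.23031.
RR = 0.63066 / 0.23031 = 2.73836
The risk among the exposed is 2.74 times that among the unexposed.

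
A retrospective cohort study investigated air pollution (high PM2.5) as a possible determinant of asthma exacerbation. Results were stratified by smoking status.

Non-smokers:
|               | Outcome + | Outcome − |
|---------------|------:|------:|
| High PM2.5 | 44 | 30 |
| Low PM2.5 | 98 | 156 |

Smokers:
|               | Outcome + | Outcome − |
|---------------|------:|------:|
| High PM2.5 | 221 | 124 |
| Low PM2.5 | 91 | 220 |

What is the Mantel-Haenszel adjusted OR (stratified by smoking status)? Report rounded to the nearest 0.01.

OR_MH = Σ(aᵢdᵢ/nᵢ) / Σ(bᵢcᵢ/nᵢ), where nᵢ is the stratum total.
Stratum 1 (Non-smokers): n = 328; a·d/n = 44·156/328 = 20.9268; b·c/n = 30·98/328 = 8.9634
Stratum 2 (Smokers): n = 656; a·d/n = 221·220/656 = 74.1159; b·c/n = 124·91/656 = 17.2012
OR_MH = (20.9268 + 74.1159) / (8.9634 + 17.2012) = 95.0427 / 26.1646 = 3.63249

3.63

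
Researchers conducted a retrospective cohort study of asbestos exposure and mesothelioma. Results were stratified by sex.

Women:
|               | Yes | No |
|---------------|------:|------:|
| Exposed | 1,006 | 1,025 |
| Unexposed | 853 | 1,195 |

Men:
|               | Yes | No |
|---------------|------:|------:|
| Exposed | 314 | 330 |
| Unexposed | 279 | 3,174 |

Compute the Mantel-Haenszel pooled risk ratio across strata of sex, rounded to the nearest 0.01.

1.64

RR_MH = Σ(aᵢ·n₀ᵢ/nᵢ) / Σ(cᵢ·n₁ᵢ/nᵢ), with n₁ᵢ = aᵢ+bᵢ (exposed), n₀ᵢ = cᵢ+dᵢ (unexposed), nᵢ = n₁ᵢ+n₀ᵢ.
Stratum 1 (Women): n₁ = 2031, n₀ = 2048, n = 4079; a·n₀/n = 1006·2048/4079 = 505.0963; c·n₁/n = 853·2031/4079 = 424.7225
Stratum 2 (Men): n₁ = 644, n₀ = 3453, n = 4097; a·n₀/n = 314·3453/4097 = 264.6429; c·n₁/n = 279·644/4097 = 43.8555
RR_MH = (505.0963 + 264.6429) / (424.7225 + 43.8555) = 769.7393 / 468.5780 = 1.64271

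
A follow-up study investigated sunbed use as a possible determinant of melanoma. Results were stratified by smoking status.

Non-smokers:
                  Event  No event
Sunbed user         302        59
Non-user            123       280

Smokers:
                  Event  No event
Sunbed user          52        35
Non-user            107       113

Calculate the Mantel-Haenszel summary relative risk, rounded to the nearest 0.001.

2.223

RR_MH = Σ(aᵢ·n₀ᵢ/nᵢ) / Σ(cᵢ·n₁ᵢ/nᵢ), with n₁ᵢ = aᵢ+bᵢ (exposed), n₀ᵢ = cᵢ+dᵢ (unexposed), nᵢ = n₁ᵢ+n₀ᵢ.
Stratum 1 (Non-smokers): n₁ = 361, n₀ = 403, n = 764; a·n₀/n = 302·403/764 = 159.3010; c·n₁/n = 123·361/764 = 58.1191
Stratum 2 (Smokers): n₁ = 87, n₀ = 220, n = 307; a·n₀/n = 52·220/307 = 37.2638; c·n₁/n = 107·87/307 = 30.3225
RR_MH = (159.3010 + 37.2638) / (58.1191 + 30.3225) = 196.5649 / 88.4416 = 2.22254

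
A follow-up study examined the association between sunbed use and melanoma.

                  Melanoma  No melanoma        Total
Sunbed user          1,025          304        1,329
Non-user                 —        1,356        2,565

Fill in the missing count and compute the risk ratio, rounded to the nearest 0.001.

The missing cell is in the unexposed row: 2565 − 1356 = 1209.
So a = 1025, b = 304, c = 1209, d = 1356.
RR = [a/(a+b)] / [c/(c+d)] = (1025/1329) / (1209/2565) = 0.77126/0.47135 = 1.63629

1.636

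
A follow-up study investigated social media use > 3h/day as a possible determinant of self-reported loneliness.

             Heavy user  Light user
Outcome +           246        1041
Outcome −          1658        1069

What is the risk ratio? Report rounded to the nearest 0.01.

Reading the table with exposure as columns: a = 246 (Heavy user, case), b = 1658 (Heavy user, non-case), c = 1041 (Light user, case), d = 1069.
Risk in exposed = 246/1904 = 0.12920; risk in unexposed = 1041/2110 = 0.49336.
RR = 0.12920 / 0.49336 = 0.26188
The risk is 74% lower among the exposed than among the unexposed.

0.26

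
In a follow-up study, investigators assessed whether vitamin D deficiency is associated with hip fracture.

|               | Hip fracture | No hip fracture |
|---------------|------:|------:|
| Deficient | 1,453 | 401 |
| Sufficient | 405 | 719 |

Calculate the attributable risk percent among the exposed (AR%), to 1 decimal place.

54.0

Cells: a = 1453, b = 401, c = 405, d = 719.
Risk in exposed = 1453/1854 = 0.78371; risk in unexposed = 405/1124 = 0.36032.
RR = 0.78371/0.36032 = 2.17504
AR% = (RR − 1)/RR × 100 = (2.17504 − 1)/2.17504 × 100 = 54.0238%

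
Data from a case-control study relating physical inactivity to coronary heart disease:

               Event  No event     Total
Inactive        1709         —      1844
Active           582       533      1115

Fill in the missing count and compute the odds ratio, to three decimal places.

The missing cell is in the exposed row: 1844 − 1709 = 135.
So a = 1709, b = 135, c = 582, d = 533.
OR = (a·d)/(b·c) = (1709 × 533) / (135 × 582) = 910897 / 78570 = 11.59345

11.593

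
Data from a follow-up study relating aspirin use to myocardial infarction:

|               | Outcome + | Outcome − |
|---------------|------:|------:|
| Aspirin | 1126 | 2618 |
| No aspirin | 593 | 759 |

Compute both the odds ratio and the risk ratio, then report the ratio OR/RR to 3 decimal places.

0.803

Cells: a = 1126, b = 2618, c = 593, d = 759.
OR = (1126·759)/(2618·593) = 854634/1552474 = 0.55050
Risk in exposed = 1126/3744 = 0.30075; risk in unexposed = 593/1352 = 0.43861; RR = 0.68568
OR/RR = 0.55050 / 0.68568 = 0.80284
The outcome is not rare, so the OR lies further from 1 than the RR.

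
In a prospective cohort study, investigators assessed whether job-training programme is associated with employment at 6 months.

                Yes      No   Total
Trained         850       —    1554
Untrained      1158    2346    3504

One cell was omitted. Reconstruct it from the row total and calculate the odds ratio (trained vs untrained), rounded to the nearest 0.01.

The missing cell is in the exposed row: 1554 − 850 = 704.
So a = 850, b = 704, c = 1158, d = 2346.
OR = (a·d)/(b·c) = (850 × 2346) / (704 × 1158) = 1994100 / 815232 = 2.44605

2.45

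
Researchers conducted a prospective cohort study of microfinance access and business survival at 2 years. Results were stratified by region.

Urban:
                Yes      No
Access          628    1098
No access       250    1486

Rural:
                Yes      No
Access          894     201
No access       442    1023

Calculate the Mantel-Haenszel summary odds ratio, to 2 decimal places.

OR_MH = Σ(aᵢdᵢ/nᵢ) / Σ(bᵢcᵢ/nᵢ), where nᵢ is the stratum total.
Stratum 1 (Urban): n = 3462; a·d/n = 628·1486/3462 = 269.5575; b·c/n = 1098·250/3462 = 79.2894
Stratum 2 (Rural): n = 2560; a·d/n = 894·1023/2560 = 357.2508; b·c/n = 201·442/2560 = 34.7039
OR_MH = (269.5575 + 357.2508) / (79.2894 + 34.7039) = 626.8083 / 113.9933 = 5.49864

5.50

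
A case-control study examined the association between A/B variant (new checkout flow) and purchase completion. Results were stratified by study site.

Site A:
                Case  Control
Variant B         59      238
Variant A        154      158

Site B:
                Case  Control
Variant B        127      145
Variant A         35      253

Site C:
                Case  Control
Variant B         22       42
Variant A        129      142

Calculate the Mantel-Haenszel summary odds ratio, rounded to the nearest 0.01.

OR_MH = Σ(aᵢdᵢ/nᵢ) / Σ(bᵢcᵢ/nᵢ), where nᵢ is the stratum total.
Stratum 1 (Site A): n = 609; a·d/n = 59·158/609 = 15.3071; b·c/n = 238·154/609 = 60.1839
Stratum 2 (Site B): n = 560; a·d/n = 127·253/560 = 57.3768; b·c/n = 145·35/560 = 9.0625
Stratum 3 (Site C): n = 335; a·d/n = 22·142/335 = 9.3254; b·c/n = 42·129/335 = 16.1731
OR_MH = (15.3071 + 57.3768 + 9.3254) / (60.1839 + 9.0625 + 16.1731) = 82.0092 / 85.4195 = 0.96008

0.96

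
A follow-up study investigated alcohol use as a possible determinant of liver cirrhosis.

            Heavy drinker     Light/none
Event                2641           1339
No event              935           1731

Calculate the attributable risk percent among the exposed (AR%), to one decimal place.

40.9

Reading the table with exposure as columns: a = 2641 (Heavy drinker, case), b = 935 (Heavy drinker, non-case), c = 1339 (Light/none, case), d = 1731.
Risk in exposed = 2641/3576 = 0.73853; risk in unexposed = 1339/3070 = 0.43616.
RR = 0.73853/0.43616 = 1.69328
AR% = (RR − 1)/RR × 100 = (1.69328 − 1)/1.69328 × 100 = 40.9430%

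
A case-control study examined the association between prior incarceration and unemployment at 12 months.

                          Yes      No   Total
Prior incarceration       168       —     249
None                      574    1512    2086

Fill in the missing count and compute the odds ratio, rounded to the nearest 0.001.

5.463

The missing cell is in the exposed row: 249 − 168 = 81.
So a = 168, b = 81, c = 574, d = 1512.
OR = (a·d)/(b·c) = (168 × 1512) / (81 × 574) = 254016 / 46494 = 5.46341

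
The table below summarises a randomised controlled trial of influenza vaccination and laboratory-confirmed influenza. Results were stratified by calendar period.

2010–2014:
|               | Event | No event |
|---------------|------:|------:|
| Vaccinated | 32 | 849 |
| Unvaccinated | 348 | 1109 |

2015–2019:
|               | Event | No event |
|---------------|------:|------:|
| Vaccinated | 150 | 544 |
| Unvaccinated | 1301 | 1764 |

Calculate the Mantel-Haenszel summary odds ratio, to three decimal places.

OR_MH = Σ(aᵢdᵢ/nᵢ) / Σ(bᵢcᵢ/nᵢ), where nᵢ is the stratum total.
Stratum 1 (2010–2014): n = 2338; a·d/n = 32·1109/2338 = 15.1788; b·c/n = 849·348/2338 = 126.3695
Stratum 2 (2015–2019): n = 3759; a·d/n = 150·1764/3759 = 70.3911; b·c/n = 544·1301/3759 = 188.2799
OR_MH = (15.1788 + 70.3911) / (126.3695 + 188.2799) = 85.5698 / 314.6494 = 0.27195

0.272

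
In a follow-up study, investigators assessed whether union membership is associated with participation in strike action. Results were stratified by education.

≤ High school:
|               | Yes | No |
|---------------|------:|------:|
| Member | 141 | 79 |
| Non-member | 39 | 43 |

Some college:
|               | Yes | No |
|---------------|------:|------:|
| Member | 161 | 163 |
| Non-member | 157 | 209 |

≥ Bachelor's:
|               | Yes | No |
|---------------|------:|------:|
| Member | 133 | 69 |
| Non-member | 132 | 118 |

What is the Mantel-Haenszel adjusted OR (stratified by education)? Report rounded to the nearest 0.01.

1.54

OR_MH = Σ(aᵢdᵢ/nᵢ) / Σ(bᵢcᵢ/nᵢ), where nᵢ is the stratum total.
Stratum 1 (≤ High school): n = 302; a·d/n = 141·43/302 = 20.0762; b·c/n = 79·39/302 = 10.2020
Stratum 2 (Some college): n = 690; a·d/n = 161·209/690 = 48.7667; b·c/n = 163·157/690 = 37.0884
Stratum 3 (≥ Bachelor's): n = 452; a·d/n = 133·118/452 = 34.7212; b·c/n = 69·132/452 = 20.1504
OR_MH = (20.0762 + 48.7667 + 34.7212) / (10.2020 + 37.0884 + 20.1504) = 103.5641 / 67.4408 = 1.53563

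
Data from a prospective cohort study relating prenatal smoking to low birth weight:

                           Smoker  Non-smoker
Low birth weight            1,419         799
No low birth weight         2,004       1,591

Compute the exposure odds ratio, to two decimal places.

1.41

Reading the table with exposure as columns: a = 1419 (Smoker, case), b = 2004 (Smoker, non-case), c = 799 (Non-smoker, case), d = 1591.
OR = (a·d)/(b·c) = (1419 × 1591) / (2004 × 799) = 2257629 / 1601196 = 1.40996
The odds of low birth weight are about 1.41 times as high in the smoker group.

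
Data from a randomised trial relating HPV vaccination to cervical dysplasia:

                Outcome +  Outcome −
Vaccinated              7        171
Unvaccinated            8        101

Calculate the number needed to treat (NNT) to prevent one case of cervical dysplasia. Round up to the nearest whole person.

30

Risk in treated group = 7/178 = 0.03933; risk in control = 8/109 = 0.07339.
Absolute risk reduction = 0.07339 − 0.03933 = 0.03407
NNT = 1 / ARR = 1 / 0.03407 = 29.352 → round up → 30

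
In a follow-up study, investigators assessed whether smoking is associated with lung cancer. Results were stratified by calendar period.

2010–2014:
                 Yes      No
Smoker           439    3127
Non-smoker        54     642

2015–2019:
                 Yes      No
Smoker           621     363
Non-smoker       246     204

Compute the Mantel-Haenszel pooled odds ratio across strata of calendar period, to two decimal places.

1.52

OR_MH = Σ(aᵢdᵢ/nᵢ) / Σ(bᵢcᵢ/nᵢ), where nᵢ is the stratum total.
Stratum 1 (2010–2014): n = 4262; a·d/n = 439·642/4262 = 66.1281; b·c/n = 3127·54/4262 = 39.6194
Stratum 2 (2015–2019): n = 1434; a·d/n = 621·204/1434 = 88.3431; b·c/n = 363·246/1434 = 62.2720
OR_MH = (66.1281 + 88.3431) / (39.6194 + 62.2720) = 154.4712 / 101.8914 = 1.51604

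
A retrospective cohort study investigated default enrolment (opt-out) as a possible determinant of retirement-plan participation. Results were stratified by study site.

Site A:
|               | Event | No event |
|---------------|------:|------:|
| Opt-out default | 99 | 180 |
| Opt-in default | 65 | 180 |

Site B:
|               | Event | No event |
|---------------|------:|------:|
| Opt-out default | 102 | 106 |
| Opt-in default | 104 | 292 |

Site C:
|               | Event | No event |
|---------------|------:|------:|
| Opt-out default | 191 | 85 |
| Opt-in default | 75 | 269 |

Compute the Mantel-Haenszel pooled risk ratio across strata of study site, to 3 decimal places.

2.111

RR_MH = Σ(aᵢ·n₀ᵢ/nᵢ) / Σ(cᵢ·n₁ᵢ/nᵢ), with n₁ᵢ = aᵢ+bᵢ (exposed), n₀ᵢ = cᵢ+dᵢ (unexposed), nᵢ = n₁ᵢ+n₀ᵢ.
Stratum 1 (Site A): n₁ = 279, n₀ = 245, n = 524; a·n₀/n = 99·245/524 = 46.2882; c·n₁/n = 65·279/524 = 34.6088
Stratum 2 (Site B): n₁ = 208, n₀ = 396, n = 604; a·n₀/n = 102·396/604 = 66.8742; c·n₁/n = 104·208/604 = 35.8146
Stratum 3 (Site C): n₁ = 276, n₀ = 344, n = 620; a·n₀/n = 191·344/620 = 105.9742; c·n₁/n = 75·276/620 = 33.3871
RR_MH = (46.2882 + 66.8742 + 105.9742) / (34.6088 + 35.8146 + 33.3871) = 219.1365 / 103.8104 = 2.11093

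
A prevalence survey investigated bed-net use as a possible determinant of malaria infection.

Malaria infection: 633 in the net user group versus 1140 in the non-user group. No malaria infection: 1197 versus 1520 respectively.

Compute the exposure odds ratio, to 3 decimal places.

0.705

From the description: a = 633, b = 1197, c = 1140, d = 1520.
OR = (a·d)/(b·c) = (633 × 1520) / (1197 × 1140) = 962160 / 1364580 = 0.70510
Exposure is associated with lower odds of malaria infection (OR = 0.71 < 1).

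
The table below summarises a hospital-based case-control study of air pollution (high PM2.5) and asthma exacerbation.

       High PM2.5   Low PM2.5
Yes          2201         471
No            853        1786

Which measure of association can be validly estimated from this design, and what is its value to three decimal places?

9.784

Reading the table with exposure as columns: a = 2201 (High PM2.5, case), b = 853 (High PM2.5, non-case), c = 471 (Low PM2.5, case), d = 1786.
This is a hospital-based case-control study: participants were sampled on outcome status, so risks in the source population cannot be estimated directly — relative risk is not valid here. The odds ratio is the appropriate measure.
OR = (a·d)/(b·c) = (2201 × 1786) / (853 × 471) = 3930986 / 401763 = 9.78434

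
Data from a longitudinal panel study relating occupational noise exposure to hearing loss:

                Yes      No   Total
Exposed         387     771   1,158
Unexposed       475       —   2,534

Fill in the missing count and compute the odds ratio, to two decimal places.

The missing cell is in the unexposed row: 2534 − 475 = 2059.
So a = 387, b = 771, c = 475, d = 2059.
OR = (a·d)/(b·c) = (387 × 2059) / (771 × 475) = 796833 / 366225 = 2.17580

2.18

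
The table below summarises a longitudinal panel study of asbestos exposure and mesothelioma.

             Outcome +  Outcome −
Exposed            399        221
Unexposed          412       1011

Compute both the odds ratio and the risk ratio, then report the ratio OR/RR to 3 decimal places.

1.993

Cells: a = 399, b = 221, c = 412, d = 1011.
OR = (399·1011)/(221·412) = 403389/91052 = 4.43031
Risk in exposed = 399/620 = 0.64355; risk in unexposed = 412/1423 = 0.28953; RR = 2.22274
OR/RR = 4.43031 / 2.22274 = 1.99318
The outcome is not rare, so the OR lies further from 1 than the RR.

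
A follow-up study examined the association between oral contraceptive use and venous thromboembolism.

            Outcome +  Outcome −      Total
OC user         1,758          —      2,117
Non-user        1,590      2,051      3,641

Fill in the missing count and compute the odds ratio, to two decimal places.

6.32

The missing cell is in the exposed row: 2117 − 1758 = 359.
So a = 1758, b = 359, c = 1590, d = 2051.
OR = (a·d)/(b·c) = (1758 × 2051) / (359 × 1590) = 3605658 / 570810 = 6.31674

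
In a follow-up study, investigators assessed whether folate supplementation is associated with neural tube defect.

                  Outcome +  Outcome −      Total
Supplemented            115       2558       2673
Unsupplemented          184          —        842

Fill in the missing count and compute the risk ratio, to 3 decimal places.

0.197

The missing cell is in the unexposed row: 842 − 184 = 658.
So a = 115, b = 2558, c = 184, d = 658.
RR = [a/(a+b)] / [c/(c+d)] = (115/2673) / (184/842) = 0.04302/0.21853 = 0.19688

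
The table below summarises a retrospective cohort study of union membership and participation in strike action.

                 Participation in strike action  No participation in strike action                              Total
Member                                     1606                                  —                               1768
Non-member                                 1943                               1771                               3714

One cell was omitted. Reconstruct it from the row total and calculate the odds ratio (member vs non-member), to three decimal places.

9.036

The missing cell is in the exposed row: 1768 − 1606 = 162.
So a = 1606, b = 162, c = 1943, d = 1771.
OR = (a·d)/(b·c) = (1606 × 1771) / (162 × 1943) = 2844226 / 314766 = 9.03600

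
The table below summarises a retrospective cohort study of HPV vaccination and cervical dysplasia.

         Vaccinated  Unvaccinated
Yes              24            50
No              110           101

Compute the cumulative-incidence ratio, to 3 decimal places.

Reading the table with exposure as columns: a = 24 (Vaccinated, case), b = 110 (Vaccinated, non-case), c = 50 (Unvaccinated, case), d = 101.
Risk in exposed = 24/134 = 0.17910; risk in unexposed = 50/151 = 0.33113.
RR = 0.17910 / 0.33113 = 0.54090
The risk is 46% lower among the exposed than among the unexposed.

0.541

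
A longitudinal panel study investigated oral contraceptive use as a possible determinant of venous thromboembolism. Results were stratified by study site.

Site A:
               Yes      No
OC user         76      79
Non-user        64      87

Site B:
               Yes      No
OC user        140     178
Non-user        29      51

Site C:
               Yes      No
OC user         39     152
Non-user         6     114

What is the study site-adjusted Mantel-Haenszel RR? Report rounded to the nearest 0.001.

RR_MH = Σ(aᵢ·n₀ᵢ/nᵢ) / Σ(cᵢ·n₁ᵢ/nᵢ), with n₁ᵢ = aᵢ+bᵢ (exposed), n₀ᵢ = cᵢ+dᵢ (unexposed), nᵢ = n₁ᵢ+n₀ᵢ.
Stratum 1 (Site A): n₁ = 155, n₀ = 151, n = 306; a·n₀/n = 76·151/306 = 37.5033; c·n₁/n = 64·155/306 = 32.4183
Stratum 2 (Site B): n₁ = 318, n₀ = 80, n = 398; a·n₀/n = 140·80/398 = 28.1407; c·n₁/n = 29·318/398 = 23.1709
Stratum 3 (Site C): n₁ = 191, n₀ = 120, n = 311; a·n₀/n = 39·120/311 = 15.0482; c·n₁/n = 6·191/311 = 3.6849
RR_MH = (37.5033 + 28.1407 + 15.0482) / (32.4183 + 23.1709 + 3.6849) = 80.6922 / 59.2740 = 1.36134

1.361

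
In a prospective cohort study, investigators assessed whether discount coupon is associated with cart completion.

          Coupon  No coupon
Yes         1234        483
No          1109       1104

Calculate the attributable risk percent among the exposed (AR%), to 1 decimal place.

42.2

Reading the table with exposure as columns: a = 1234 (Coupon, case), b = 1109 (Coupon, non-case), c = 483 (No coupon, case), d = 1104.
Risk in exposed = 1234/2343 = 0.52668; risk in unexposed = 483/1587 = 0.30435.
RR = 0.52668/0.30435 = 1.73050
AR% = (RR − 1)/RR × 100 = (1.73050 − 1)/1.73050 × 100 = 42.2134%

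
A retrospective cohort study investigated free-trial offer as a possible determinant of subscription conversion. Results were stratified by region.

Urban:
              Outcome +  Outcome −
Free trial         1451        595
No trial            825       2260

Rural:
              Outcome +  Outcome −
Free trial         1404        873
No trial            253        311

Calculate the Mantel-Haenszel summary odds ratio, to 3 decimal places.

OR_MH = Σ(aᵢdᵢ/nᵢ) / Σ(bᵢcᵢ/nᵢ), where nᵢ is the stratum total.
Stratum 1 (Urban): n = 5131; a·d/n = 1451·2260/5131 = 639.1074; b·c/n = 595·825/5131 = 95.6685
Stratum 2 (Rural): n = 2841; a·d/n = 1404·311/2841 = 153.6938; b·c/n = 873·253/2841 = 77.7434
OR_MH = (639.1074 + 153.6938) / (95.6685 + 77.7434) = 792.8012 / 173.4119 = 4.57178

4.572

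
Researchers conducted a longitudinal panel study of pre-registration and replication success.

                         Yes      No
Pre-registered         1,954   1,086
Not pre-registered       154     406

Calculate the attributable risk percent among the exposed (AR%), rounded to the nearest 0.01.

Cells: a = 1954, b = 1086, c = 154, d = 406.
Risk in exposed = 1954/3040 = 0.64276; risk in unexposed = 154/560 = 0.27500.
RR = 0.64276/0.27500 = 2.33732
AR% = (RR − 1)/RR × 100 = (2.33732 − 1)/2.33732 × 100 = 57.2160%

57.22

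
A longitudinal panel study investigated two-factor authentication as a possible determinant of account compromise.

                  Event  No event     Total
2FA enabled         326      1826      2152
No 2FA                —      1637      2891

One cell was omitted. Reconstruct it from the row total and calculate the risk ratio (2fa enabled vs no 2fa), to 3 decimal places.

0.349

The missing cell is in the unexposed row: 2891 − 1637 = 1254.
So a = 326, b = 1826, c = 1254, d = 1637.
RR = [a/(a+b)] / [c/(c+d)] = (326/2152) / (1254/2891) = 0.15149/0.43376 = 0.34924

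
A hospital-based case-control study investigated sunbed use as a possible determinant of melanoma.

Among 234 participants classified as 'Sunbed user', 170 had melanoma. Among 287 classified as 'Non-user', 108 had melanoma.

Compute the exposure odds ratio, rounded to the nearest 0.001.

From the description: a = 170, b = 64, c = 108, d = 179.
OR = (a·d)/(b·c) = (170 × 179) / (64 × 108) = 30430 / 6912 = 4.40249
The odds of melanoma are about 4.40 times as high in the sunbed user group.

4.402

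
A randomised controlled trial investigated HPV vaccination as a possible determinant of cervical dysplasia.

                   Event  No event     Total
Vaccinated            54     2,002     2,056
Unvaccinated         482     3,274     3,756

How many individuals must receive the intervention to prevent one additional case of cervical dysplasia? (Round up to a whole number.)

Risk in treated group = 54/2056 = 0.02626; risk in control = 482/3756 = 0.12833.
Absolute risk reduction = 0.12833 − 0.02626 = 0.10206
NNT = 1 / ARR = 1 / 0.10206 = 9.798 → round up → 10

10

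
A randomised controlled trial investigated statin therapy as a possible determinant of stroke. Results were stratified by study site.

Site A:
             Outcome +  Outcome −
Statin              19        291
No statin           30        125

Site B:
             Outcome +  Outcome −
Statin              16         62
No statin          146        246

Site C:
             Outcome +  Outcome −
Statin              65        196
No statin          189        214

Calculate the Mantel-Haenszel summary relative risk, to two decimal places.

RR_MH = Σ(aᵢ·n₀ᵢ/nᵢ) / Σ(cᵢ·n₁ᵢ/nᵢ), with n₁ᵢ = aᵢ+bᵢ (exposed), n₀ᵢ = cᵢ+dᵢ (unexposed), nᵢ = n₁ᵢ+n₀ᵢ.
Stratum 1 (Site A): n₁ = 310, n₀ = 155, n = 465; a·n₀/n = 19·155/465 = 6.3333; c·n₁/n = 30·310/465 = 20.0000
Stratum 2 (Site B): n₁ = 78, n₀ = 392, n = 470; a·n₀/n = 16·392/470 = 13.3447; c·n₁/n = 146·78/470 = 24.2298
Stratum 3 (Site C): n₁ = 261, n₀ = 403, n = 664; a·n₀/n = 65·403/664 = 39.4503; c·n₁/n = 189·261/664 = 74.2907
RR_MH = (6.3333 + 13.3447 + 39.4503) / (20.0000 + 24.2298 + 74.2907) = 59.1283 / 118.5204 = 0.49889

0.50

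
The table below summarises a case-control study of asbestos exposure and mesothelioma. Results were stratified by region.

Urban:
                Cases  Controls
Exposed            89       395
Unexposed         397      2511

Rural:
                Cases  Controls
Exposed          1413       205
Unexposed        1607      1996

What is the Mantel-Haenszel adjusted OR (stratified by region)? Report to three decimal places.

OR_MH = Σ(aᵢdᵢ/nᵢ) / Σ(bᵢcᵢ/nᵢ), where nᵢ is the stratum total.
Stratum 1 (Urban): n = 3392; a·d/n = 89·2511/3392 = 65.8841; b·c/n = 395·397/3392 = 46.2308
Stratum 2 (Rural): n = 5221; a·d/n = 1413·1996/5221 = 540.1931; b·c/n = 205·1607/5221 = 63.0981
OR_MH = (65.8841 + 540.1931) / (46.2308 + 63.0981) = 606.0772 / 109.3289 = 5.54361

5.544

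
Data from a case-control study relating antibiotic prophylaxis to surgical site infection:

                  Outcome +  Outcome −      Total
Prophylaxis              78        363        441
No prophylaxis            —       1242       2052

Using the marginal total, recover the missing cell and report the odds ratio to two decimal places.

0.33

The missing cell is in the unexposed row: 2052 − 1242 = 810.
So a = 78, b = 363, c = 810, d = 1242.
OR = (a·d)/(b·c) = (78 × 1242) / (363 × 810) = 96876 / 294030 = 0.32948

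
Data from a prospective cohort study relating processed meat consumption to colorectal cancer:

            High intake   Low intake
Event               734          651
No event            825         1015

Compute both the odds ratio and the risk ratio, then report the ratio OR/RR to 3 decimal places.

Reading the table with exposure as columns: a = 734 (High intake, case), b = 825 (High intake, non-case), c = 651 (Low intake, case), d = 1015.
OR = (734·1015)/(825·651) = 745010/537075 = 1.38716
Risk in exposed = 734/1559 = 0.47081; risk in unexposed = 651/1666 = 0.39076; RR = 1.20488
OR/RR = 1.38716 / 1.20488 = 1.15129
The outcome is not rare, so the OR lies further from 1 than the RR.

1.151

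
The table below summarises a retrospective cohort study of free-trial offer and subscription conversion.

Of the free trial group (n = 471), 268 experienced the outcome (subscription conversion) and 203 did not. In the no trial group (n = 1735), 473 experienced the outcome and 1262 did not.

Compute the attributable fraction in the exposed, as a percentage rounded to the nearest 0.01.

52.09

From the description: a = 268, b = 203, c = 473, d = 1262.
Risk in exposed = 268/471 = 0.56900; risk in unexposed = 473/1735 = 0.27262.
RR = 0.56900/0.27262 = 2.08714
AR% = (RR − 1)/RR × 100 = (2.08714 − 1)/2.08714 × 100 = 52.0876%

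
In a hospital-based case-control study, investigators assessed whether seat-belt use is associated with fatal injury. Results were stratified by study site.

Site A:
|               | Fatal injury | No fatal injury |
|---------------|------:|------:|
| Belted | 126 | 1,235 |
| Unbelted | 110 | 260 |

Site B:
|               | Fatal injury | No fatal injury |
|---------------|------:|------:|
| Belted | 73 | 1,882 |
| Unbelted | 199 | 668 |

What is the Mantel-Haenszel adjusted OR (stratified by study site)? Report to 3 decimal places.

OR_MH = Σ(aᵢdᵢ/nᵢ) / Σ(bᵢcᵢ/nᵢ), where nᵢ is the stratum total.
Stratum 1 (Site A): n = 1731; a·d/n = 126·260/1731 = 18.9255; b·c/n = 1235·110/1731 = 78.4806
Stratum 2 (Site B): n = 2822; a·d/n = 73·668/2822 = 17.2799; b·c/n = 1882·199/2822 = 132.7137
OR_MH = (18.9255 + 17.2799) / (78.4806 + 132.7137) = 36.2054 / 211.1943 = 0.17143

0.171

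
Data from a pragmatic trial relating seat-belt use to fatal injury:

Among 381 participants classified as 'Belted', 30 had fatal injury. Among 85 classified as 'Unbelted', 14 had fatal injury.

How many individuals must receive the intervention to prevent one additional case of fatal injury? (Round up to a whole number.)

Risk in treated group = 30/381 = 0.07874; risk in control = 14/85 = 0.16471.
Absolute risk reduction = 0.16471 − 0.07874 = 0.08597
NNT = 1 / ARR = 1 / 0.08597 = 11.633 → round up → 12

12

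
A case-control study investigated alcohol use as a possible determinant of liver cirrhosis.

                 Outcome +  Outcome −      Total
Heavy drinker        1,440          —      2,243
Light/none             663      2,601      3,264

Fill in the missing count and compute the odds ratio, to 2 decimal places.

The missing cell is in the exposed row: 2243 − 1440 = 803.
So a = 1440, b = 803, c = 663, d = 2601.
OR = (a·d)/(b·c) = (1440 × 2601) / (803 × 663) = 3745440 / 532389 = 7.03516

7.04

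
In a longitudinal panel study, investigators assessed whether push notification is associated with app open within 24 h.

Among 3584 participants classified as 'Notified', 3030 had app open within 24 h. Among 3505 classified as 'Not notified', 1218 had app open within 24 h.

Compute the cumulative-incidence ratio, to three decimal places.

2.433

From the description: a = 3030, b = 554, c = 1218, d = 2287.
Risk in exposed = 3030/3584 = 0.84542; risk in unexposed = 1218/3505 = 0.34750.
RR = 0.84542 / 0.34750 = 2.43285
The risk among the exposed is 2.43 times that among the unexposed.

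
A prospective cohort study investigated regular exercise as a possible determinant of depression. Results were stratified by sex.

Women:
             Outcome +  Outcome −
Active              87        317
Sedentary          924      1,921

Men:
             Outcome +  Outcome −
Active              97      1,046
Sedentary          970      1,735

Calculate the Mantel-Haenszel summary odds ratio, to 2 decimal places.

0.27

OR_MH = Σ(aᵢdᵢ/nᵢ) / Σ(bᵢcᵢ/nᵢ), where nᵢ is the stratum total.
Stratum 1 (Women): n = 3249; a·d/n = 87·1921/3249 = 51.4395; b·c/n = 317·924/3249 = 90.1533
Stratum 2 (Men): n = 3848; a·d/n = 97·1735/3848 = 43.7357; b·c/n = 1046·970/3848 = 263.6746
OR_MH = (51.4395 + 43.7357) / (90.1533 + 263.6746) = 95.1752 / 353.8279 = 0.26899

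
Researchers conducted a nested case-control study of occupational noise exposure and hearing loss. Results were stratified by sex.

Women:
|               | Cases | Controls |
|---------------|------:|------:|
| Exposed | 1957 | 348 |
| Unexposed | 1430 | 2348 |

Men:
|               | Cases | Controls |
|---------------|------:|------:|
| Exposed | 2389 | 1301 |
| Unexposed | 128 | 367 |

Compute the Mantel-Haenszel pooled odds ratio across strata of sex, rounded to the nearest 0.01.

7.93

OR_MH = Σ(aᵢdᵢ/nᵢ) / Σ(bᵢcᵢ/nᵢ), where nᵢ is the stratum total.
Stratum 1 (Women): n = 6083; a·d/n = 1957·2348/6083 = 755.3898; b·c/n = 348·1430/6083 = 81.8083
Stratum 2 (Men): n = 4185; a·d/n = 2389·367/4185 = 209.5013; b·c/n = 1301·128/4185 = 39.7916
OR_MH = (755.3898 + 209.5013) / (81.8083 + 39.7916) = 964.8911 / 121.6000 = 7.93496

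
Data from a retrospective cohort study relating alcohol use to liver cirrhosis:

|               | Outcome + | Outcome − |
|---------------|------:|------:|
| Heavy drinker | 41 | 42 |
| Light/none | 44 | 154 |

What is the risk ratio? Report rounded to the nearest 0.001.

2.223

Cells: a = 41, b = 42, c = 44, d = 154.
Risk in exposed = 41/83 = 0.49398; risk in unexposed = 44/198 = 0.22222.
RR = 0.49398 / 0.22222 = 2.22289
The risk among the exposed is 2.22 times that among the unexposed.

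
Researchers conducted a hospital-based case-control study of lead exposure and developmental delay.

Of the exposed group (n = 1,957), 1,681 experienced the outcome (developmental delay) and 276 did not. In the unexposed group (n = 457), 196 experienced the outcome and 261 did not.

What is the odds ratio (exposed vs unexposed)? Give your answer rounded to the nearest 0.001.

From the description: a = 1681, b = 276, c = 196, d = 261.
OR = (a·d)/(b·c) = (1681 × 261) / (276 × 196) = 438741 / 54096 = 8.11041
The odds of developmental delay are about 8.11 times as high in the exposed group.

8.110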